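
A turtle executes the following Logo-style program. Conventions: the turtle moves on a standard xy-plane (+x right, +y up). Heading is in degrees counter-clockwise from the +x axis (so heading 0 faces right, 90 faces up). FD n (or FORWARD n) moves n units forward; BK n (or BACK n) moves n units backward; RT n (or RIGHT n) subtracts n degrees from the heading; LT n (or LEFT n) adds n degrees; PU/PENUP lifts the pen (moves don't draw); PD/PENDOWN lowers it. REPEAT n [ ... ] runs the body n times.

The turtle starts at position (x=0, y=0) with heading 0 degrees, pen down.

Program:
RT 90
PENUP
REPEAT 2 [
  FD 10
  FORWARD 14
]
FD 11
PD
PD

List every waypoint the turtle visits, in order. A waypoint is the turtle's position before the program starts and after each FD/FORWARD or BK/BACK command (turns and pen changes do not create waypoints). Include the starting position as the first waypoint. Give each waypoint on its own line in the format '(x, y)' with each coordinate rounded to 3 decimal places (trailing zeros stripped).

Answer: (0, 0)
(0, -10)
(0, -24)
(0, -34)
(0, -48)
(0, -59)

Derivation:
Executing turtle program step by step:
Start: pos=(0,0), heading=0, pen down
RT 90: heading 0 -> 270
PU: pen up
REPEAT 2 [
  -- iteration 1/2 --
  FD 10: (0,0) -> (0,-10) [heading=270, move]
  FD 14: (0,-10) -> (0,-24) [heading=270, move]
  -- iteration 2/2 --
  FD 10: (0,-24) -> (0,-34) [heading=270, move]
  FD 14: (0,-34) -> (0,-48) [heading=270, move]
]
FD 11: (0,-48) -> (0,-59) [heading=270, move]
PD: pen down
PD: pen down
Final: pos=(0,-59), heading=270, 0 segment(s) drawn
Waypoints (6 total):
(0, 0)
(0, -10)
(0, -24)
(0, -34)
(0, -48)
(0, -59)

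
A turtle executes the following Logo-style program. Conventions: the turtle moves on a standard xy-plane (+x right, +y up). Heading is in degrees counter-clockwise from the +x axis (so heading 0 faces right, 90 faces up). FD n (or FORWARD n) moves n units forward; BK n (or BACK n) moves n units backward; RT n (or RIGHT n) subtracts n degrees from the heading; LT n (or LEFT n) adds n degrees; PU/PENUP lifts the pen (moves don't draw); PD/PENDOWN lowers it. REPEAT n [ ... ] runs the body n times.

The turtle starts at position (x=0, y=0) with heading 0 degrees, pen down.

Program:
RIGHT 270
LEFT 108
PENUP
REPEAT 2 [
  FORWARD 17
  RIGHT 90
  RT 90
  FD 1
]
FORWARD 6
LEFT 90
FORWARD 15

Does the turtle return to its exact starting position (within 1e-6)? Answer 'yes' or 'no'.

Executing turtle program step by step:
Start: pos=(0,0), heading=0, pen down
RT 270: heading 0 -> 90
LT 108: heading 90 -> 198
PU: pen up
REPEAT 2 [
  -- iteration 1/2 --
  FD 17: (0,0) -> (-16.168,-5.253) [heading=198, move]
  RT 90: heading 198 -> 108
  RT 90: heading 108 -> 18
  FD 1: (-16.168,-5.253) -> (-15.217,-4.944) [heading=18, move]
  -- iteration 2/2 --
  FD 17: (-15.217,-4.944) -> (0.951,0.309) [heading=18, move]
  RT 90: heading 18 -> 288
  RT 90: heading 288 -> 198
  FD 1: (0.951,0.309) -> (0,0) [heading=198, move]
]
FD 6: (0,0) -> (-5.706,-1.854) [heading=198, move]
LT 90: heading 198 -> 288
FD 15: (-5.706,-1.854) -> (-1.071,-16.12) [heading=288, move]
Final: pos=(-1.071,-16.12), heading=288, 0 segment(s) drawn

Start position: (0, 0)
Final position: (-1.071, -16.12)
Distance = 16.155; >= 1e-6 -> NOT closed

Answer: no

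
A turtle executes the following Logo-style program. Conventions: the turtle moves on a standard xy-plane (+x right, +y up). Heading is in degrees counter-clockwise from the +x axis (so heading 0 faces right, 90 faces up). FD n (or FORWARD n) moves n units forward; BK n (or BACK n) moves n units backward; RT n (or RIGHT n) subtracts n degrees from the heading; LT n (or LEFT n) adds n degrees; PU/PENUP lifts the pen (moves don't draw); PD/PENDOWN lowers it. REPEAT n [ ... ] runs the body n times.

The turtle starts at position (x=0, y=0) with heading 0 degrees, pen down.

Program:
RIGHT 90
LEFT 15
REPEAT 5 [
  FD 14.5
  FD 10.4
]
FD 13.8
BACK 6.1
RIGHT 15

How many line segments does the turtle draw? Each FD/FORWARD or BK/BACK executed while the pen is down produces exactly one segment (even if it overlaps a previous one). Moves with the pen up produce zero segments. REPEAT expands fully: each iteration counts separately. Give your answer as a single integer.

Answer: 12

Derivation:
Executing turtle program step by step:
Start: pos=(0,0), heading=0, pen down
RT 90: heading 0 -> 270
LT 15: heading 270 -> 285
REPEAT 5 [
  -- iteration 1/5 --
  FD 14.5: (0,0) -> (3.753,-14.006) [heading=285, draw]
  FD 10.4: (3.753,-14.006) -> (6.445,-24.052) [heading=285, draw]
  -- iteration 2/5 --
  FD 14.5: (6.445,-24.052) -> (10.197,-38.057) [heading=285, draw]
  FD 10.4: (10.197,-38.057) -> (12.889,-48.103) [heading=285, draw]
  -- iteration 3/5 --
  FD 14.5: (12.889,-48.103) -> (16.642,-62.109) [heading=285, draw]
  FD 10.4: (16.642,-62.109) -> (19.334,-72.155) [heading=285, draw]
  -- iteration 4/5 --
  FD 14.5: (19.334,-72.155) -> (23.087,-86.161) [heading=285, draw]
  FD 10.4: (23.087,-86.161) -> (25.778,-96.206) [heading=285, draw]
  -- iteration 5/5 --
  FD 14.5: (25.778,-96.206) -> (29.531,-110.212) [heading=285, draw]
  FD 10.4: (29.531,-110.212) -> (32.223,-120.258) [heading=285, draw]
]
FD 13.8: (32.223,-120.258) -> (35.795,-133.588) [heading=285, draw]
BK 6.1: (35.795,-133.588) -> (34.216,-127.695) [heading=285, draw]
RT 15: heading 285 -> 270
Final: pos=(34.216,-127.695), heading=270, 12 segment(s) drawn
Segments drawn: 12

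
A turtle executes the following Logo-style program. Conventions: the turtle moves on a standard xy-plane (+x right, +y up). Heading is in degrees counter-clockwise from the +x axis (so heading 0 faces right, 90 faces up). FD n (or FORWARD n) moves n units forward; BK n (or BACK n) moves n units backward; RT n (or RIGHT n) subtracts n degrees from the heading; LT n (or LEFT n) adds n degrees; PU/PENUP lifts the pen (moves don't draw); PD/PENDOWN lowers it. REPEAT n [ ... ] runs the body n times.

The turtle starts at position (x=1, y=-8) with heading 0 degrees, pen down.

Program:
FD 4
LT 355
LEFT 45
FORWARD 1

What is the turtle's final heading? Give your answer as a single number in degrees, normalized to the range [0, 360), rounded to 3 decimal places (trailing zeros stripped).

Answer: 40

Derivation:
Executing turtle program step by step:
Start: pos=(1,-8), heading=0, pen down
FD 4: (1,-8) -> (5,-8) [heading=0, draw]
LT 355: heading 0 -> 355
LT 45: heading 355 -> 40
FD 1: (5,-8) -> (5.766,-7.357) [heading=40, draw]
Final: pos=(5.766,-7.357), heading=40, 2 segment(s) drawn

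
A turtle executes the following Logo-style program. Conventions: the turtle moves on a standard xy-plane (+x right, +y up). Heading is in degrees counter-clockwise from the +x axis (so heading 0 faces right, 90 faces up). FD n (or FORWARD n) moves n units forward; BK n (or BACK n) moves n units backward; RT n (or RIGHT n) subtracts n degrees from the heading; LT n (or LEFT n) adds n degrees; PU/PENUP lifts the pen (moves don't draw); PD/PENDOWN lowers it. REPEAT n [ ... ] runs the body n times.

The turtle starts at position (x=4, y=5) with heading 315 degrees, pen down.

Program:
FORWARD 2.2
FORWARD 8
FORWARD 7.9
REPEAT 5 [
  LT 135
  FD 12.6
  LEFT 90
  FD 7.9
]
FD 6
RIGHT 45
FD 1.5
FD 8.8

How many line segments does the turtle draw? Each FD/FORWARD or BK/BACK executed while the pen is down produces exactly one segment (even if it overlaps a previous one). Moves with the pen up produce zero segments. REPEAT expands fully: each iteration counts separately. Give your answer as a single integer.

Executing turtle program step by step:
Start: pos=(4,5), heading=315, pen down
FD 2.2: (4,5) -> (5.556,3.444) [heading=315, draw]
FD 8: (5.556,3.444) -> (11.212,-2.212) [heading=315, draw]
FD 7.9: (11.212,-2.212) -> (16.799,-7.799) [heading=315, draw]
REPEAT 5 [
  -- iteration 1/5 --
  LT 135: heading 315 -> 90
  FD 12.6: (16.799,-7.799) -> (16.799,4.801) [heading=90, draw]
  LT 90: heading 90 -> 180
  FD 7.9: (16.799,4.801) -> (8.899,4.801) [heading=180, draw]
  -- iteration 2/5 --
  LT 135: heading 180 -> 315
  FD 12.6: (8.899,4.801) -> (17.808,-4.108) [heading=315, draw]
  LT 90: heading 315 -> 45
  FD 7.9: (17.808,-4.108) -> (23.394,1.478) [heading=45, draw]
  -- iteration 3/5 --
  LT 135: heading 45 -> 180
  FD 12.6: (23.394,1.478) -> (10.794,1.478) [heading=180, draw]
  LT 90: heading 180 -> 270
  FD 7.9: (10.794,1.478) -> (10.794,-6.422) [heading=270, draw]
  -- iteration 4/5 --
  LT 135: heading 270 -> 45
  FD 12.6: (10.794,-6.422) -> (19.704,2.488) [heading=45, draw]
  LT 90: heading 45 -> 135
  FD 7.9: (19.704,2.488) -> (14.118,8.074) [heading=135, draw]
  -- iteration 5/5 --
  LT 135: heading 135 -> 270
  FD 12.6: (14.118,8.074) -> (14.118,-4.526) [heading=270, draw]
  LT 90: heading 270 -> 0
  FD 7.9: (14.118,-4.526) -> (22.018,-4.526) [heading=0, draw]
]
FD 6: (22.018,-4.526) -> (28.018,-4.526) [heading=0, draw]
RT 45: heading 0 -> 315
FD 1.5: (28.018,-4.526) -> (29.078,-5.587) [heading=315, draw]
FD 8.8: (29.078,-5.587) -> (35.301,-11.81) [heading=315, draw]
Final: pos=(35.301,-11.81), heading=315, 16 segment(s) drawn
Segments drawn: 16

Answer: 16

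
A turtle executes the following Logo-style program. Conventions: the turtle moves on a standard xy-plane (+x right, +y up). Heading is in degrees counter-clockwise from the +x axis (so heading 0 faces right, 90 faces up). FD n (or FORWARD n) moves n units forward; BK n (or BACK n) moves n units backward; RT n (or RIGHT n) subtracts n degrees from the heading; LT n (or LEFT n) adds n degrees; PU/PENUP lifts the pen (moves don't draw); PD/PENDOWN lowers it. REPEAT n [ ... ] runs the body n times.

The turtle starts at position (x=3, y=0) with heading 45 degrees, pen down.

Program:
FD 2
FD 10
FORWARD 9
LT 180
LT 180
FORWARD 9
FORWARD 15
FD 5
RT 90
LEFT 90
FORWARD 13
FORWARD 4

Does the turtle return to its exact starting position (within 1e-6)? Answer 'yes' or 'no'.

Executing turtle program step by step:
Start: pos=(3,0), heading=45, pen down
FD 2: (3,0) -> (4.414,1.414) [heading=45, draw]
FD 10: (4.414,1.414) -> (11.485,8.485) [heading=45, draw]
FD 9: (11.485,8.485) -> (17.849,14.849) [heading=45, draw]
LT 180: heading 45 -> 225
LT 180: heading 225 -> 45
FD 9: (17.849,14.849) -> (24.213,21.213) [heading=45, draw]
FD 15: (24.213,21.213) -> (34.82,31.82) [heading=45, draw]
FD 5: (34.82,31.82) -> (38.355,35.355) [heading=45, draw]
RT 90: heading 45 -> 315
LT 90: heading 315 -> 45
FD 13: (38.355,35.355) -> (47.548,44.548) [heading=45, draw]
FD 4: (47.548,44.548) -> (50.376,47.376) [heading=45, draw]
Final: pos=(50.376,47.376), heading=45, 8 segment(s) drawn

Start position: (3, 0)
Final position: (50.376, 47.376)
Distance = 67; >= 1e-6 -> NOT closed

Answer: no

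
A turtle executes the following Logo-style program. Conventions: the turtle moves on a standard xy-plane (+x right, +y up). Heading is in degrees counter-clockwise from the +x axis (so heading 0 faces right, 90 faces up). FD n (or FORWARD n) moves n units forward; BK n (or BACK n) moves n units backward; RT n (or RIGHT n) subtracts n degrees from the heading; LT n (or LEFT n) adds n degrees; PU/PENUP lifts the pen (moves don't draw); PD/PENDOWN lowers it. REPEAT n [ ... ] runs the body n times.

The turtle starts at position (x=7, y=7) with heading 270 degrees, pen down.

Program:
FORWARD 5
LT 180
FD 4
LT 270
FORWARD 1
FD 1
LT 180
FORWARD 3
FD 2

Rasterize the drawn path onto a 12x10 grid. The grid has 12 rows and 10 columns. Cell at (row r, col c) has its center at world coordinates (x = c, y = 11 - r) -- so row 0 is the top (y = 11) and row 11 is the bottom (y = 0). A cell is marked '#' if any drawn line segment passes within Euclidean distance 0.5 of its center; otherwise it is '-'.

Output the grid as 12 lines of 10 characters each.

Answer: ----------
----------
----------
----------
-------#--
----######
-------#--
-------#--
-------#--
-------#--
----------
----------

Derivation:
Segment 0: (7,7) -> (7,2)
Segment 1: (7,2) -> (7,6)
Segment 2: (7,6) -> (8,6)
Segment 3: (8,6) -> (9,6)
Segment 4: (9,6) -> (6,6)
Segment 5: (6,6) -> (4,6)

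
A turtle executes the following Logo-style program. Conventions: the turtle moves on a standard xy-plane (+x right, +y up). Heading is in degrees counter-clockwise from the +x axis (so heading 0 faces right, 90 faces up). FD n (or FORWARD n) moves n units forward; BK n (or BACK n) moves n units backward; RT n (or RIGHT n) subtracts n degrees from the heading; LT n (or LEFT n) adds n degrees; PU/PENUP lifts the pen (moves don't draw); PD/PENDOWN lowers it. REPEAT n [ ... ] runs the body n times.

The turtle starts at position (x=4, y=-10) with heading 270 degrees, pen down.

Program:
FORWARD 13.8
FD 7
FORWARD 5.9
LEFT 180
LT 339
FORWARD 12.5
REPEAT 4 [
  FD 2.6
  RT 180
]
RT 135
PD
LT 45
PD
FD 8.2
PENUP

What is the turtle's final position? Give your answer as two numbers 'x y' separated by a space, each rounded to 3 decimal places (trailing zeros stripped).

Answer: 16.135 -27.969

Derivation:
Executing turtle program step by step:
Start: pos=(4,-10), heading=270, pen down
FD 13.8: (4,-10) -> (4,-23.8) [heading=270, draw]
FD 7: (4,-23.8) -> (4,-30.8) [heading=270, draw]
FD 5.9: (4,-30.8) -> (4,-36.7) [heading=270, draw]
LT 180: heading 270 -> 90
LT 339: heading 90 -> 69
FD 12.5: (4,-36.7) -> (8.48,-25.03) [heading=69, draw]
REPEAT 4 [
  -- iteration 1/4 --
  FD 2.6: (8.48,-25.03) -> (9.411,-22.603) [heading=69, draw]
  RT 180: heading 69 -> 249
  -- iteration 2/4 --
  FD 2.6: (9.411,-22.603) -> (8.48,-25.03) [heading=249, draw]
  RT 180: heading 249 -> 69
  -- iteration 3/4 --
  FD 2.6: (8.48,-25.03) -> (9.411,-22.603) [heading=69, draw]
  RT 180: heading 69 -> 249
  -- iteration 4/4 --
  FD 2.6: (9.411,-22.603) -> (8.48,-25.03) [heading=249, draw]
  RT 180: heading 249 -> 69
]
RT 135: heading 69 -> 294
PD: pen down
LT 45: heading 294 -> 339
PD: pen down
FD 8.2: (8.48,-25.03) -> (16.135,-27.969) [heading=339, draw]
PU: pen up
Final: pos=(16.135,-27.969), heading=339, 9 segment(s) drawn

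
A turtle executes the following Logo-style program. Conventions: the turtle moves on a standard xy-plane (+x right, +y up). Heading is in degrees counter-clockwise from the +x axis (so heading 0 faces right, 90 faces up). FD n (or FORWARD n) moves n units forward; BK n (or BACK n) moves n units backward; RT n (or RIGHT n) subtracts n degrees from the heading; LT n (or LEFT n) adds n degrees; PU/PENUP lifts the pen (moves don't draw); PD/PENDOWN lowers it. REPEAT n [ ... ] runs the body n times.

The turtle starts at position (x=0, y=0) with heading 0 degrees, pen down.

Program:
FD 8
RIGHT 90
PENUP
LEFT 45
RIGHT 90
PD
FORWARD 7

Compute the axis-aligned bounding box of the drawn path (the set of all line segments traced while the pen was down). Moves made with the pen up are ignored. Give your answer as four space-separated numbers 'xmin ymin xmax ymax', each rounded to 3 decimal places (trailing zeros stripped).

Answer: 0 -4.95 8 0

Derivation:
Executing turtle program step by step:
Start: pos=(0,0), heading=0, pen down
FD 8: (0,0) -> (8,0) [heading=0, draw]
RT 90: heading 0 -> 270
PU: pen up
LT 45: heading 270 -> 315
RT 90: heading 315 -> 225
PD: pen down
FD 7: (8,0) -> (3.05,-4.95) [heading=225, draw]
Final: pos=(3.05,-4.95), heading=225, 2 segment(s) drawn

Segment endpoints: x in {0, 3.05, 8}, y in {-4.95, 0}
xmin=0, ymin=-4.95, xmax=8, ymax=0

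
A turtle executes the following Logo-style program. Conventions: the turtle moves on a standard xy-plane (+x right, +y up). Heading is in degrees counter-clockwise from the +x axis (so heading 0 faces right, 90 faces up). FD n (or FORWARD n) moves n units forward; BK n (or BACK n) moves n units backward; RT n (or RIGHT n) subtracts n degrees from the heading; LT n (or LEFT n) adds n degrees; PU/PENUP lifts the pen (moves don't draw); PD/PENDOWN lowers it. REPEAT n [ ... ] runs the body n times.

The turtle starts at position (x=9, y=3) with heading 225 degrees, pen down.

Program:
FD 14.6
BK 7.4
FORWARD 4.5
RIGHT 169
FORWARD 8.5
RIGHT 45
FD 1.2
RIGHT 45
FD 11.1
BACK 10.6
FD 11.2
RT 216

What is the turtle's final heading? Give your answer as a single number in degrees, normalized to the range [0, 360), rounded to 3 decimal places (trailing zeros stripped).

Answer: 110

Derivation:
Executing turtle program step by step:
Start: pos=(9,3), heading=225, pen down
FD 14.6: (9,3) -> (-1.324,-7.324) [heading=225, draw]
BK 7.4: (-1.324,-7.324) -> (3.909,-2.091) [heading=225, draw]
FD 4.5: (3.909,-2.091) -> (0.727,-5.273) [heading=225, draw]
RT 169: heading 225 -> 56
FD 8.5: (0.727,-5.273) -> (5.48,1.774) [heading=56, draw]
RT 45: heading 56 -> 11
FD 1.2: (5.48,1.774) -> (6.658,2.003) [heading=11, draw]
RT 45: heading 11 -> 326
FD 11.1: (6.658,2.003) -> (15.86,-4.204) [heading=326, draw]
BK 10.6: (15.86,-4.204) -> (7.072,1.723) [heading=326, draw]
FD 11.2: (7.072,1.723) -> (16.358,-4.54) [heading=326, draw]
RT 216: heading 326 -> 110
Final: pos=(16.358,-4.54), heading=110, 8 segment(s) drawn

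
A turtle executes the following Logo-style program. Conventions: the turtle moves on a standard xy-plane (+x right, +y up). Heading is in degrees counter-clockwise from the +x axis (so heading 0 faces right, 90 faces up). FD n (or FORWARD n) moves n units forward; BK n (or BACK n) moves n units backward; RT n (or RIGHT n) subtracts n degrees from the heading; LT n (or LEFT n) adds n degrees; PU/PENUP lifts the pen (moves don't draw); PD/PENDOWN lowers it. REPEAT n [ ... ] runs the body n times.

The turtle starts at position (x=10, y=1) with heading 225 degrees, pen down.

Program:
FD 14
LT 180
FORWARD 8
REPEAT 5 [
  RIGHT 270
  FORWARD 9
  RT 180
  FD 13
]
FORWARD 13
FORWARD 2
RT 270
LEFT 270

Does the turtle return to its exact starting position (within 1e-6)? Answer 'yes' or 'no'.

Executing turtle program step by step:
Start: pos=(10,1), heading=225, pen down
FD 14: (10,1) -> (0.101,-8.899) [heading=225, draw]
LT 180: heading 225 -> 45
FD 8: (0.101,-8.899) -> (5.757,-3.243) [heading=45, draw]
REPEAT 5 [
  -- iteration 1/5 --
  RT 270: heading 45 -> 135
  FD 9: (5.757,-3.243) -> (-0.607,3.121) [heading=135, draw]
  RT 180: heading 135 -> 315
  FD 13: (-0.607,3.121) -> (8.586,-6.071) [heading=315, draw]
  -- iteration 2/5 --
  RT 270: heading 315 -> 45
  FD 9: (8.586,-6.071) -> (14.95,0.293) [heading=45, draw]
  RT 180: heading 45 -> 225
  FD 13: (14.95,0.293) -> (5.757,-8.899) [heading=225, draw]
  -- iteration 3/5 --
  RT 270: heading 225 -> 315
  FD 9: (5.757,-8.899) -> (12.121,-15.263) [heading=315, draw]
  RT 180: heading 315 -> 135
  FD 13: (12.121,-15.263) -> (2.929,-6.071) [heading=135, draw]
  -- iteration 4/5 --
  RT 270: heading 135 -> 225
  FD 9: (2.929,-6.071) -> (-3.435,-12.435) [heading=225, draw]
  RT 180: heading 225 -> 45
  FD 13: (-3.435,-12.435) -> (5.757,-3.243) [heading=45, draw]
  -- iteration 5/5 --
  RT 270: heading 45 -> 135
  FD 9: (5.757,-3.243) -> (-0.607,3.121) [heading=135, draw]
  RT 180: heading 135 -> 315
  FD 13: (-0.607,3.121) -> (8.586,-6.071) [heading=315, draw]
]
FD 13: (8.586,-6.071) -> (17.778,-15.263) [heading=315, draw]
FD 2: (17.778,-15.263) -> (19.192,-16.678) [heading=315, draw]
RT 270: heading 315 -> 45
LT 270: heading 45 -> 315
Final: pos=(19.192,-16.678), heading=315, 14 segment(s) drawn

Start position: (10, 1)
Final position: (19.192, -16.678)
Distance = 19.925; >= 1e-6 -> NOT closed

Answer: no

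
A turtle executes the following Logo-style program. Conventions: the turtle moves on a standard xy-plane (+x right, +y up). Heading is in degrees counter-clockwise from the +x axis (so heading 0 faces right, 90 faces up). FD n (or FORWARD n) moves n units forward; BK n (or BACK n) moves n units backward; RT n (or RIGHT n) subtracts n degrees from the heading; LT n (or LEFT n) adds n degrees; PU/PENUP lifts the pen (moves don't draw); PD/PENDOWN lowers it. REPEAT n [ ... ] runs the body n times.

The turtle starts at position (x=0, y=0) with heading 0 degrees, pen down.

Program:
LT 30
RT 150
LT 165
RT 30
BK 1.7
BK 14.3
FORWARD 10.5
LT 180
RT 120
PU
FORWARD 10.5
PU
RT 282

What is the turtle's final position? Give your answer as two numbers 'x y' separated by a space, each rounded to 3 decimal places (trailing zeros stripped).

Answer: -2.595 8.719

Derivation:
Executing turtle program step by step:
Start: pos=(0,0), heading=0, pen down
LT 30: heading 0 -> 30
RT 150: heading 30 -> 240
LT 165: heading 240 -> 45
RT 30: heading 45 -> 15
BK 1.7: (0,0) -> (-1.642,-0.44) [heading=15, draw]
BK 14.3: (-1.642,-0.44) -> (-15.455,-4.141) [heading=15, draw]
FD 10.5: (-15.455,-4.141) -> (-5.313,-1.424) [heading=15, draw]
LT 180: heading 15 -> 195
RT 120: heading 195 -> 75
PU: pen up
FD 10.5: (-5.313,-1.424) -> (-2.595,8.719) [heading=75, move]
PU: pen up
RT 282: heading 75 -> 153
Final: pos=(-2.595,8.719), heading=153, 3 segment(s) drawn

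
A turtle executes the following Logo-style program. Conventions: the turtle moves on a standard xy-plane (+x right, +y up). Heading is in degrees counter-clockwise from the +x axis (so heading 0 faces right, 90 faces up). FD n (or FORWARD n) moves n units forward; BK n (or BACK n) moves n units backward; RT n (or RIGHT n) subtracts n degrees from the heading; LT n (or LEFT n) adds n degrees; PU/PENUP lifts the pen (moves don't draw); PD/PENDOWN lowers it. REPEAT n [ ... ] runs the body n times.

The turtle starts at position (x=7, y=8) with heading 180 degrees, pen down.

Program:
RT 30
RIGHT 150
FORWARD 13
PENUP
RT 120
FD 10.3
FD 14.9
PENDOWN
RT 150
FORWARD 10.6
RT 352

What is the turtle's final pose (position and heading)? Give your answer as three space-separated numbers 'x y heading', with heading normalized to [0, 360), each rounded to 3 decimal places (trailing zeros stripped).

Executing turtle program step by step:
Start: pos=(7,8), heading=180, pen down
RT 30: heading 180 -> 150
RT 150: heading 150 -> 0
FD 13: (7,8) -> (20,8) [heading=0, draw]
PU: pen up
RT 120: heading 0 -> 240
FD 10.3: (20,8) -> (14.85,-0.92) [heading=240, move]
FD 14.9: (14.85,-0.92) -> (7.4,-13.824) [heading=240, move]
PD: pen down
RT 150: heading 240 -> 90
FD 10.6: (7.4,-13.824) -> (7.4,-3.224) [heading=90, draw]
RT 352: heading 90 -> 98
Final: pos=(7.4,-3.224), heading=98, 2 segment(s) drawn

Answer: 7.4 -3.224 98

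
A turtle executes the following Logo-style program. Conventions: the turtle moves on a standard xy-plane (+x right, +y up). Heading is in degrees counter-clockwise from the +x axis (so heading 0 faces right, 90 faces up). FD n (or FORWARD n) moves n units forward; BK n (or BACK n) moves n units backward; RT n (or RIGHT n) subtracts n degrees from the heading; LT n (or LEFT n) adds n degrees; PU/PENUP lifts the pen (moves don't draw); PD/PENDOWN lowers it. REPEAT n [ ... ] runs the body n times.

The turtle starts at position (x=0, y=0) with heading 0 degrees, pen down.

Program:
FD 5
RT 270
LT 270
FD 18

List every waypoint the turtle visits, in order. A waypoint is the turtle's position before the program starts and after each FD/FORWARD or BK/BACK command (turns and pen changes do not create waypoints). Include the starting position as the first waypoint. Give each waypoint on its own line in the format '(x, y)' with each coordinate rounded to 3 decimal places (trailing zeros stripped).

Answer: (0, 0)
(5, 0)
(23, 0)

Derivation:
Executing turtle program step by step:
Start: pos=(0,0), heading=0, pen down
FD 5: (0,0) -> (5,0) [heading=0, draw]
RT 270: heading 0 -> 90
LT 270: heading 90 -> 0
FD 18: (5,0) -> (23,0) [heading=0, draw]
Final: pos=(23,0), heading=0, 2 segment(s) drawn
Waypoints (3 total):
(0, 0)
(5, 0)
(23, 0)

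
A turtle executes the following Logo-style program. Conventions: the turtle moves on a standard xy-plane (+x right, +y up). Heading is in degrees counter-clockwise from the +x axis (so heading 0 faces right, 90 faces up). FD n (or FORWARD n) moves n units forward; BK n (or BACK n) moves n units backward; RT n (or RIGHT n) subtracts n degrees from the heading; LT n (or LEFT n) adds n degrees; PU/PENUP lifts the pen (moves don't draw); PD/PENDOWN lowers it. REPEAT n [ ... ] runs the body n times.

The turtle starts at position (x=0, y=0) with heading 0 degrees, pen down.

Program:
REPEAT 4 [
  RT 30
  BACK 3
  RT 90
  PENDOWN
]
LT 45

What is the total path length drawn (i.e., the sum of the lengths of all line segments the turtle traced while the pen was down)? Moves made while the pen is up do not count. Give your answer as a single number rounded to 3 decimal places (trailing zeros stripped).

Answer: 12

Derivation:
Executing turtle program step by step:
Start: pos=(0,0), heading=0, pen down
REPEAT 4 [
  -- iteration 1/4 --
  RT 30: heading 0 -> 330
  BK 3: (0,0) -> (-2.598,1.5) [heading=330, draw]
  RT 90: heading 330 -> 240
  PD: pen down
  -- iteration 2/4 --
  RT 30: heading 240 -> 210
  BK 3: (-2.598,1.5) -> (0,3) [heading=210, draw]
  RT 90: heading 210 -> 120
  PD: pen down
  -- iteration 3/4 --
  RT 30: heading 120 -> 90
  BK 3: (0,3) -> (0,0) [heading=90, draw]
  RT 90: heading 90 -> 0
  PD: pen down
  -- iteration 4/4 --
  RT 30: heading 0 -> 330
  BK 3: (0,0) -> (-2.598,1.5) [heading=330, draw]
  RT 90: heading 330 -> 240
  PD: pen down
]
LT 45: heading 240 -> 285
Final: pos=(-2.598,1.5), heading=285, 4 segment(s) drawn

Segment lengths:
  seg 1: (0,0) -> (-2.598,1.5), length = 3
  seg 2: (-2.598,1.5) -> (0,3), length = 3
  seg 3: (0,3) -> (0,0), length = 3
  seg 4: (0,0) -> (-2.598,1.5), length = 3
Total = 12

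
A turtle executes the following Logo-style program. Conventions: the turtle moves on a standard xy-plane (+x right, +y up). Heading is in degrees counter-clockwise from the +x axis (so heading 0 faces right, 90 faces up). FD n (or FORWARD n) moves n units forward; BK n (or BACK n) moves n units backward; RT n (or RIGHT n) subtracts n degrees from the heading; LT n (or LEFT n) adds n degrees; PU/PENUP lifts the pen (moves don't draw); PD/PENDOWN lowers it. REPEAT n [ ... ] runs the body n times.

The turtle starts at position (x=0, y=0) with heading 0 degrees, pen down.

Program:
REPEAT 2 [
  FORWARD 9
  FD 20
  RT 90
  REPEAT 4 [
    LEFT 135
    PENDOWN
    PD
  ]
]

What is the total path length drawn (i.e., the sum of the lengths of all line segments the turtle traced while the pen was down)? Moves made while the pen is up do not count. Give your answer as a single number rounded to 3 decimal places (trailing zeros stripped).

Answer: 58

Derivation:
Executing turtle program step by step:
Start: pos=(0,0), heading=0, pen down
REPEAT 2 [
  -- iteration 1/2 --
  FD 9: (0,0) -> (9,0) [heading=0, draw]
  FD 20: (9,0) -> (29,0) [heading=0, draw]
  RT 90: heading 0 -> 270
  REPEAT 4 [
    -- iteration 1/4 --
    LT 135: heading 270 -> 45
    PD: pen down
    PD: pen down
    -- iteration 2/4 --
    LT 135: heading 45 -> 180
    PD: pen down
    PD: pen down
    -- iteration 3/4 --
    LT 135: heading 180 -> 315
    PD: pen down
    PD: pen down
    -- iteration 4/4 --
    LT 135: heading 315 -> 90
    PD: pen down
    PD: pen down
  ]
  -- iteration 2/2 --
  FD 9: (29,0) -> (29,9) [heading=90, draw]
  FD 20: (29,9) -> (29,29) [heading=90, draw]
  RT 90: heading 90 -> 0
  REPEAT 4 [
    -- iteration 1/4 --
    LT 135: heading 0 -> 135
    PD: pen down
    PD: pen down
    -- iteration 2/4 --
    LT 135: heading 135 -> 270
    PD: pen down
    PD: pen down
    -- iteration 3/4 --
    LT 135: heading 270 -> 45
    PD: pen down
    PD: pen down
    -- iteration 4/4 --
    LT 135: heading 45 -> 180
    PD: pen down
    PD: pen down
  ]
]
Final: pos=(29,29), heading=180, 4 segment(s) drawn

Segment lengths:
  seg 1: (0,0) -> (9,0), length = 9
  seg 2: (9,0) -> (29,0), length = 20
  seg 3: (29,0) -> (29,9), length = 9
  seg 4: (29,9) -> (29,29), length = 20
Total = 58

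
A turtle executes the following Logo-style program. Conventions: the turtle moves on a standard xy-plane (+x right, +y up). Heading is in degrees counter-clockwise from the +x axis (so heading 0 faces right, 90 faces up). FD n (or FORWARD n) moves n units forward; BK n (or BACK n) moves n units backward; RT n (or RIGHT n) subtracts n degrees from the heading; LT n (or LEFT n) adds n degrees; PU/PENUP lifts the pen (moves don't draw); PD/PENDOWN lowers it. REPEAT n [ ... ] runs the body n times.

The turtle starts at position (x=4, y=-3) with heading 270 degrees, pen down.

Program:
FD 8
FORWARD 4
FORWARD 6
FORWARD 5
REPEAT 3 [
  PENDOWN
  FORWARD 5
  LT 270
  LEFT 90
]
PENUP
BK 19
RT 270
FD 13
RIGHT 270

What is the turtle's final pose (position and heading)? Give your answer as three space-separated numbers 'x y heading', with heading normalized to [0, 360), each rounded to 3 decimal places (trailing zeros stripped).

Executing turtle program step by step:
Start: pos=(4,-3), heading=270, pen down
FD 8: (4,-3) -> (4,-11) [heading=270, draw]
FD 4: (4,-11) -> (4,-15) [heading=270, draw]
FD 6: (4,-15) -> (4,-21) [heading=270, draw]
FD 5: (4,-21) -> (4,-26) [heading=270, draw]
REPEAT 3 [
  -- iteration 1/3 --
  PD: pen down
  FD 5: (4,-26) -> (4,-31) [heading=270, draw]
  LT 270: heading 270 -> 180
  LT 90: heading 180 -> 270
  -- iteration 2/3 --
  PD: pen down
  FD 5: (4,-31) -> (4,-36) [heading=270, draw]
  LT 270: heading 270 -> 180
  LT 90: heading 180 -> 270
  -- iteration 3/3 --
  PD: pen down
  FD 5: (4,-36) -> (4,-41) [heading=270, draw]
  LT 270: heading 270 -> 180
  LT 90: heading 180 -> 270
]
PU: pen up
BK 19: (4,-41) -> (4,-22) [heading=270, move]
RT 270: heading 270 -> 0
FD 13: (4,-22) -> (17,-22) [heading=0, move]
RT 270: heading 0 -> 90
Final: pos=(17,-22), heading=90, 7 segment(s) drawn

Answer: 17 -22 90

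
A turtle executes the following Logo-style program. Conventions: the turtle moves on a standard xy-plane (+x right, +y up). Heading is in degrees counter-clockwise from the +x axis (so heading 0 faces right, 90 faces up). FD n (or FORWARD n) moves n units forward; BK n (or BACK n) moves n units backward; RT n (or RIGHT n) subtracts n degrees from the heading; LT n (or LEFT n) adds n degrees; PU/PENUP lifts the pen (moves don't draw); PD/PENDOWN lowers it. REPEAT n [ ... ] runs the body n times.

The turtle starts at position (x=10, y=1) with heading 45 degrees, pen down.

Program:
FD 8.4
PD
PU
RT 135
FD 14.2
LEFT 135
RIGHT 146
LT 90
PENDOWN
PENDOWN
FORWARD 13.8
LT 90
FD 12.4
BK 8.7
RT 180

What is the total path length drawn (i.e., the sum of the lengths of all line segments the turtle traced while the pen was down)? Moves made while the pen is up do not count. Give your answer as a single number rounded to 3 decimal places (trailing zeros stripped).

Answer: 43.3

Derivation:
Executing turtle program step by step:
Start: pos=(10,1), heading=45, pen down
FD 8.4: (10,1) -> (15.94,6.94) [heading=45, draw]
PD: pen down
PU: pen up
RT 135: heading 45 -> 270
FD 14.2: (15.94,6.94) -> (15.94,-7.26) [heading=270, move]
LT 135: heading 270 -> 45
RT 146: heading 45 -> 259
LT 90: heading 259 -> 349
PD: pen down
PD: pen down
FD 13.8: (15.94,-7.26) -> (29.486,-9.893) [heading=349, draw]
LT 90: heading 349 -> 79
FD 12.4: (29.486,-9.893) -> (31.852,2.279) [heading=79, draw]
BK 8.7: (31.852,2.279) -> (30.192,-6.261) [heading=79, draw]
RT 180: heading 79 -> 259
Final: pos=(30.192,-6.261), heading=259, 4 segment(s) drawn

Segment lengths:
  seg 1: (10,1) -> (15.94,6.94), length = 8.4
  seg 2: (15.94,-7.26) -> (29.486,-9.893), length = 13.8
  seg 3: (29.486,-9.893) -> (31.852,2.279), length = 12.4
  seg 4: (31.852,2.279) -> (30.192,-6.261), length = 8.7
Total = 43.3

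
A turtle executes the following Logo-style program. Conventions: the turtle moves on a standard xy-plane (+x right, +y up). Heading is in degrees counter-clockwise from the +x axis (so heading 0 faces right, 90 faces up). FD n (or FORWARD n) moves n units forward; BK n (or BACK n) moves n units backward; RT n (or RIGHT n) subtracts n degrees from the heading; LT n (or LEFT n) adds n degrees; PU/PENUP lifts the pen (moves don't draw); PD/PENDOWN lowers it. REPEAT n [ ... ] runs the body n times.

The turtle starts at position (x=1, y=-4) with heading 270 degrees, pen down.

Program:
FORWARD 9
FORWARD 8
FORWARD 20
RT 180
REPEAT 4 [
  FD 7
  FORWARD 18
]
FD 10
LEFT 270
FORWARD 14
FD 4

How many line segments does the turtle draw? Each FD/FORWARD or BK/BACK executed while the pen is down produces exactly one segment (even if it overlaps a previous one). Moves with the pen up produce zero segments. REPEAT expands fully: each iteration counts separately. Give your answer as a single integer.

Executing turtle program step by step:
Start: pos=(1,-4), heading=270, pen down
FD 9: (1,-4) -> (1,-13) [heading=270, draw]
FD 8: (1,-13) -> (1,-21) [heading=270, draw]
FD 20: (1,-21) -> (1,-41) [heading=270, draw]
RT 180: heading 270 -> 90
REPEAT 4 [
  -- iteration 1/4 --
  FD 7: (1,-41) -> (1,-34) [heading=90, draw]
  FD 18: (1,-34) -> (1,-16) [heading=90, draw]
  -- iteration 2/4 --
  FD 7: (1,-16) -> (1,-9) [heading=90, draw]
  FD 18: (1,-9) -> (1,9) [heading=90, draw]
  -- iteration 3/4 --
  FD 7: (1,9) -> (1,16) [heading=90, draw]
  FD 18: (1,16) -> (1,34) [heading=90, draw]
  -- iteration 4/4 --
  FD 7: (1,34) -> (1,41) [heading=90, draw]
  FD 18: (1,41) -> (1,59) [heading=90, draw]
]
FD 10: (1,59) -> (1,69) [heading=90, draw]
LT 270: heading 90 -> 0
FD 14: (1,69) -> (15,69) [heading=0, draw]
FD 4: (15,69) -> (19,69) [heading=0, draw]
Final: pos=(19,69), heading=0, 14 segment(s) drawn
Segments drawn: 14

Answer: 14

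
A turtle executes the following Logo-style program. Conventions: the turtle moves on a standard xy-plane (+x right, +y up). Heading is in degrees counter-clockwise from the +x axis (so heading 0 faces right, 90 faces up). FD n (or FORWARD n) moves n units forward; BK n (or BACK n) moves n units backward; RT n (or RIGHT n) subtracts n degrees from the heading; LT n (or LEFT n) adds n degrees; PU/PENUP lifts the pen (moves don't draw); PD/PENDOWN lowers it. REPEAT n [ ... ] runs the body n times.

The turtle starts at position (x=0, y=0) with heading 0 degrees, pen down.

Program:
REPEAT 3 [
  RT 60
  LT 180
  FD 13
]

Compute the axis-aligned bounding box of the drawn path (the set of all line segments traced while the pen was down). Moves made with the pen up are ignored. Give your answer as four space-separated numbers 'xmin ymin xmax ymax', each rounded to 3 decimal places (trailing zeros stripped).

Executing turtle program step by step:
Start: pos=(0,0), heading=0, pen down
REPEAT 3 [
  -- iteration 1/3 --
  RT 60: heading 0 -> 300
  LT 180: heading 300 -> 120
  FD 13: (0,0) -> (-6.5,11.258) [heading=120, draw]
  -- iteration 2/3 --
  RT 60: heading 120 -> 60
  LT 180: heading 60 -> 240
  FD 13: (-6.5,11.258) -> (-13,0) [heading=240, draw]
  -- iteration 3/3 --
  RT 60: heading 240 -> 180
  LT 180: heading 180 -> 0
  FD 13: (-13,0) -> (0,0) [heading=0, draw]
]
Final: pos=(0,0), heading=0, 3 segment(s) drawn

Segment endpoints: x in {-13, -6.5, 0, 0}, y in {0, 0, 0, 11.258}
xmin=-13, ymin=0, xmax=0, ymax=11.258

Answer: -13 0 0 11.258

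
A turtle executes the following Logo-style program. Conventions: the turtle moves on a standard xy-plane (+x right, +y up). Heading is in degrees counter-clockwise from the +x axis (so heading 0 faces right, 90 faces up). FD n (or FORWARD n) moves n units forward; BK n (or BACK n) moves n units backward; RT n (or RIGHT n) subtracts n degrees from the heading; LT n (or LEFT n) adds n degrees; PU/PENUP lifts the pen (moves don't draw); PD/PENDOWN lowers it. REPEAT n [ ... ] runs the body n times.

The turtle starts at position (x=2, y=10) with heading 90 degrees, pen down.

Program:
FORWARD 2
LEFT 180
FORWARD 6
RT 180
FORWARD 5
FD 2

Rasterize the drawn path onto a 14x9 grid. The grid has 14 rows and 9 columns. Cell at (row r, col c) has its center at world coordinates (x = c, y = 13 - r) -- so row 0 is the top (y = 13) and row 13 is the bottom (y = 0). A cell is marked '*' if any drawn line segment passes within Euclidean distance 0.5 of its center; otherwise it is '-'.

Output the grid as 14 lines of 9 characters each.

Segment 0: (2,10) -> (2,12)
Segment 1: (2,12) -> (2,6)
Segment 2: (2,6) -> (2,11)
Segment 3: (2,11) -> (2,13)

Answer: --*------
--*------
--*------
--*------
--*------
--*------
--*------
--*------
---------
---------
---------
---------
---------
---------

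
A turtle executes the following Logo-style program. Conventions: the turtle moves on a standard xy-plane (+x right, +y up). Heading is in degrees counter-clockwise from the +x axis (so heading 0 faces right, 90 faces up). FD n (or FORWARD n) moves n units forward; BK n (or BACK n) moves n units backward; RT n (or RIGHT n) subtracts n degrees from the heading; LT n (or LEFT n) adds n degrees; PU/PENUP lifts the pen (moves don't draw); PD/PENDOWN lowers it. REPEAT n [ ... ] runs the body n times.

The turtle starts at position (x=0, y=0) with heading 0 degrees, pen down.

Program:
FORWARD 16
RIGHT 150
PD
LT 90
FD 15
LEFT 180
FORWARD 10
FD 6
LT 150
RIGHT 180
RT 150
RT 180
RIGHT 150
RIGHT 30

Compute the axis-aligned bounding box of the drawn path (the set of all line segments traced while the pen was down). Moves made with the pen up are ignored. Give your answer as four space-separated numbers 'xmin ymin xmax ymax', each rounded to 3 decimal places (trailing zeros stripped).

Executing turtle program step by step:
Start: pos=(0,0), heading=0, pen down
FD 16: (0,0) -> (16,0) [heading=0, draw]
RT 150: heading 0 -> 210
PD: pen down
LT 90: heading 210 -> 300
FD 15: (16,0) -> (23.5,-12.99) [heading=300, draw]
LT 180: heading 300 -> 120
FD 10: (23.5,-12.99) -> (18.5,-4.33) [heading=120, draw]
FD 6: (18.5,-4.33) -> (15.5,0.866) [heading=120, draw]
LT 150: heading 120 -> 270
RT 180: heading 270 -> 90
RT 150: heading 90 -> 300
RT 180: heading 300 -> 120
RT 150: heading 120 -> 330
RT 30: heading 330 -> 300
Final: pos=(15.5,0.866), heading=300, 4 segment(s) drawn

Segment endpoints: x in {0, 15.5, 16, 18.5, 23.5}, y in {-12.99, -4.33, 0, 0.866}
xmin=0, ymin=-12.99, xmax=23.5, ymax=0.866

Answer: 0 -12.99 23.5 0.866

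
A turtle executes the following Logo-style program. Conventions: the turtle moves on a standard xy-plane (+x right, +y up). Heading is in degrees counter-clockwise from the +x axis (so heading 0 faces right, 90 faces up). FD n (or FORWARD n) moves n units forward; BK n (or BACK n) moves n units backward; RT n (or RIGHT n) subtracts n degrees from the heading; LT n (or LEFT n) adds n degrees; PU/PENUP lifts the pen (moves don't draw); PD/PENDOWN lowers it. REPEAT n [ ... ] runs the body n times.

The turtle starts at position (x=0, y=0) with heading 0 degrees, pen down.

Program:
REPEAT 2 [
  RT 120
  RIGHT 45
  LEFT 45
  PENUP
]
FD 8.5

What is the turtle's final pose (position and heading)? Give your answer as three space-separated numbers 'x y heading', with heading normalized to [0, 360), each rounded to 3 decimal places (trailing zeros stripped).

Executing turtle program step by step:
Start: pos=(0,0), heading=0, pen down
REPEAT 2 [
  -- iteration 1/2 --
  RT 120: heading 0 -> 240
  RT 45: heading 240 -> 195
  LT 45: heading 195 -> 240
  PU: pen up
  -- iteration 2/2 --
  RT 120: heading 240 -> 120
  RT 45: heading 120 -> 75
  LT 45: heading 75 -> 120
  PU: pen up
]
FD 8.5: (0,0) -> (-4.25,7.361) [heading=120, move]
Final: pos=(-4.25,7.361), heading=120, 0 segment(s) drawn

Answer: -4.25 7.361 120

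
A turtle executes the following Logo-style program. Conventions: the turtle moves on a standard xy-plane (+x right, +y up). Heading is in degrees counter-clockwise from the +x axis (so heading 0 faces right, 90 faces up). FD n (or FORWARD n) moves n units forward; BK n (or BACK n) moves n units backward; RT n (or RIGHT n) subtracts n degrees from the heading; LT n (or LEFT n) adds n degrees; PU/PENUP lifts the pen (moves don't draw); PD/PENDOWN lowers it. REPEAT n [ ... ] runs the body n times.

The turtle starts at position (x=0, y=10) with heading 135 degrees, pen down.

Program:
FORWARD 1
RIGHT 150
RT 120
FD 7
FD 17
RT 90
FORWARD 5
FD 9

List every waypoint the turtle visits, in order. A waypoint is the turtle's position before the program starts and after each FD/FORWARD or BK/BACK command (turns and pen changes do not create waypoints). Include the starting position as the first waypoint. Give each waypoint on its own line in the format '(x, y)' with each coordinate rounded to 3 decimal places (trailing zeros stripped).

Answer: (0, 10)
(-0.707, 10.707)
(-5.657, 5.757)
(-17.678, -6.263)
(-21.213, -2.728)
(-27.577, 3.636)

Derivation:
Executing turtle program step by step:
Start: pos=(0,10), heading=135, pen down
FD 1: (0,10) -> (-0.707,10.707) [heading=135, draw]
RT 150: heading 135 -> 345
RT 120: heading 345 -> 225
FD 7: (-0.707,10.707) -> (-5.657,5.757) [heading=225, draw]
FD 17: (-5.657,5.757) -> (-17.678,-6.263) [heading=225, draw]
RT 90: heading 225 -> 135
FD 5: (-17.678,-6.263) -> (-21.213,-2.728) [heading=135, draw]
FD 9: (-21.213,-2.728) -> (-27.577,3.636) [heading=135, draw]
Final: pos=(-27.577,3.636), heading=135, 5 segment(s) drawn
Waypoints (6 total):
(0, 10)
(-0.707, 10.707)
(-5.657, 5.757)
(-17.678, -6.263)
(-21.213, -2.728)
(-27.577, 3.636)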